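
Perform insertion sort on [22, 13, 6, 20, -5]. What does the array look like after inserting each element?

First element 22 is already 'sorted'
Insert 13: shifted 1 elements -> [13, 22, 6, 20, -5]
Insert 6: shifted 2 elements -> [6, 13, 22, 20, -5]
Insert 20: shifted 1 elements -> [6, 13, 20, 22, -5]
Insert -5: shifted 4 elements -> [-5, 6, 13, 20, 22]


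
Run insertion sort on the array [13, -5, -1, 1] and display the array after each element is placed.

First element 13 is already 'sorted'
Insert -5: shifted 1 elements -> [-5, 13, -1, 1]
Insert -1: shifted 1 elements -> [-5, -1, 13, 1]
Insert 1: shifted 1 elements -> [-5, -1, 1, 13]


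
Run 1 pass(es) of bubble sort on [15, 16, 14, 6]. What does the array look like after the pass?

After pass 1: [15, 14, 6, 16] (2 swaps)
Total swaps: 2


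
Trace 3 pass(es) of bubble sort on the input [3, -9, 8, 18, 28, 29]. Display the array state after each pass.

After pass 1: [-9, 3, 8, 18, 28, 29] (1 swaps)
After pass 2: [-9, 3, 8, 18, 28, 29] (0 swaps)
After pass 3: [-9, 3, 8, 18, 28, 29] (0 swaps)
Total swaps: 1


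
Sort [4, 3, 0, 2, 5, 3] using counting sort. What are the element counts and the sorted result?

Count array: [1, 0, 1, 2, 1, 1]
(count[i] = number of elements equal to i)
Cumulative count: [1, 1, 2, 4, 5, 6]
Sorted: [0, 2, 3, 3, 4, 5]


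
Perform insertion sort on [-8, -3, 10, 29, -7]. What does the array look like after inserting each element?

First element -8 is already 'sorted'
Insert -3: shifted 0 elements -> [-8, -3, 10, 29, -7]
Insert 10: shifted 0 elements -> [-8, -3, 10, 29, -7]
Insert 29: shifted 0 elements -> [-8, -3, 10, 29, -7]
Insert -7: shifted 3 elements -> [-8, -7, -3, 10, 29]


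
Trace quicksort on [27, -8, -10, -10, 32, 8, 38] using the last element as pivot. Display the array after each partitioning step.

Partition 1: pivot=38 at index 6 -> [27, -8, -10, -10, 32, 8, 38]
Partition 2: pivot=8 at index 3 -> [-8, -10, -10, 8, 32, 27, 38]
Partition 3: pivot=-10 at index 1 -> [-10, -10, -8, 8, 32, 27, 38]
Partition 4: pivot=27 at index 4 -> [-10, -10, -8, 8, 27, 32, 38]


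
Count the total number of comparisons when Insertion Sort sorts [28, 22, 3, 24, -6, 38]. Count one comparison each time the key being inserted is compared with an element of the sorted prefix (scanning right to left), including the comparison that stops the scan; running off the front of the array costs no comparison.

Insert 22: 28 > 22 (shift), reached front = 1 comparison(s) -> [22, 28, 3, 24, -6, 38]
Insert 3: 28 > 3 (shift), 22 > 3 (shift), reached front = 2 comparison(s) -> [3, 22, 28, 24, -6, 38]
Insert 24: 28 > 24 (shift), 22 <= 24 (stop) = 2 comparison(s) -> [3, 22, 24, 28, -6, 38]
Insert -6: 28 > -6 (shift), 24 > -6 (shift), 22 > -6 (shift), 3 > -6 (shift), reached front = 4 comparison(s) -> [-6, 3, 22, 24, 28, 38]
Insert 38: 28 <= 38 (stop) = 1 comparison(s) -> [-6, 3, 22, 24, 28, 38]
Total comparisons: 1 + 2 + 2 + 4 + 1 = 10


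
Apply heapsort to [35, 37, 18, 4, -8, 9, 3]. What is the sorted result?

Build heap: [37, 35, 18, 4, -8, 9, 3]
Extract 37: [35, 4, 18, 3, -8, 9, 37]
Extract 35: [18, 4, 9, 3, -8, 35, 37]
Extract 18: [9, 4, -8, 3, 18, 35, 37]
Extract 9: [4, 3, -8, 9, 18, 35, 37]
Extract 4: [3, -8, 4, 9, 18, 35, 37]
Extract 3: [-8, 3, 4, 9, 18, 35, 37]


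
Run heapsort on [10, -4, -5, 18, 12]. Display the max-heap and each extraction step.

Build heap: [18, 12, -5, -4, 10]
Extract 18: [12, 10, -5, -4, 18]
Extract 12: [10, -4, -5, 12, 18]
Extract 10: [-4, -5, 10, 12, 18]
Extract -4: [-5, -4, 10, 12, 18]


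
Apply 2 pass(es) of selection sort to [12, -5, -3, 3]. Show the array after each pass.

Pass 1: Select minimum -5 at index 1, swap -> [-5, 12, -3, 3]
Pass 2: Select minimum -3 at index 2, swap -> [-5, -3, 12, 3]


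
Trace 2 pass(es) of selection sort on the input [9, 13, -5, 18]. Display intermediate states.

Pass 1: Select minimum -5 at index 2, swap -> [-5, 13, 9, 18]
Pass 2: Select minimum 9 at index 2, swap -> [-5, 9, 13, 18]


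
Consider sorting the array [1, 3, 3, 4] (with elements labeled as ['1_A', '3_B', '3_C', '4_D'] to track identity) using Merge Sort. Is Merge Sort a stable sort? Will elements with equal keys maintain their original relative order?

Trace Merge Sort on the labeled array (the key is the number; the letter only tracks identity):
  Merge [1_A] + [3_B] -> [1_A, 3_B]
  Merge [3_C] + [4_D] -> [3_C, 4_D]
  Merge [1_A, 3_B] + [3_C, 4_D] -> [1_A, 3_B, 3_C, 4_D]
Final order: [1_A, 3_B, 3_C, 4_D]
Equal keys:
  value 3: originally 3_B, 3_C; after sorting 3_B, 3_C -> order preserved
All equal keys kept their original relative order. Merge Sort is stable: when the heads of the two halves are equal the merge takes from the left half first.
Answer: Stable


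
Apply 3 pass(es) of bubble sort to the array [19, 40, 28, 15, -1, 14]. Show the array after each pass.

After pass 1: [19, 28, 15, -1, 14, 40] (4 swaps)
After pass 2: [19, 15, -1, 14, 28, 40] (3 swaps)
After pass 3: [15, -1, 14, 19, 28, 40] (3 swaps)
Total swaps: 10


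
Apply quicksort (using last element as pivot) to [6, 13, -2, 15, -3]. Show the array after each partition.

Partition 1: pivot=-3 at index 0 -> [-3, 13, -2, 15, 6]
Partition 2: pivot=6 at index 2 -> [-3, -2, 6, 15, 13]
Partition 3: pivot=13 at index 3 -> [-3, -2, 6, 13, 15]


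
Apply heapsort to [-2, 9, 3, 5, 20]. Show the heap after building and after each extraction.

Build heap: [20, 9, 3, 5, -2]
Extract 20: [9, 5, 3, -2, 20]
Extract 9: [5, -2, 3, 9, 20]
Extract 5: [3, -2, 5, 9, 20]
Extract 3: [-2, 3, 5, 9, 20]


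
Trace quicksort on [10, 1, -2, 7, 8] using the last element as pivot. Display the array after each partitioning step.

Partition 1: pivot=8 at index 3 -> [1, -2, 7, 8, 10]
Partition 2: pivot=7 at index 2 -> [1, -2, 7, 8, 10]
Partition 3: pivot=-2 at index 0 -> [-2, 1, 7, 8, 10]


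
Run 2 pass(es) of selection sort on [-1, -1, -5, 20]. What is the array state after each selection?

Pass 1: Select minimum -5 at index 2, swap -> [-5, -1, -1, 20]
Pass 2: Select minimum -1 at index 1, swap -> [-5, -1, -1, 20]


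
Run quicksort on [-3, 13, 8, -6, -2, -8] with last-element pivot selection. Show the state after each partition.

Partition 1: pivot=-8 at index 0 -> [-8, 13, 8, -6, -2, -3]
Partition 2: pivot=-3 at index 2 -> [-8, -6, -3, 13, -2, 8]
Partition 3: pivot=8 at index 4 -> [-8, -6, -3, -2, 8, 13]


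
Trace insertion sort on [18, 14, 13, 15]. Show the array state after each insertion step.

First element 18 is already 'sorted'
Insert 14: shifted 1 elements -> [14, 18, 13, 15]
Insert 13: shifted 2 elements -> [13, 14, 18, 15]
Insert 15: shifted 1 elements -> [13, 14, 15, 18]


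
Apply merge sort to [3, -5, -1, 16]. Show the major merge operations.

Divide and conquer:
  Merge [3] + [-5] -> [-5, 3]
  Merge [-1] + [16] -> [-1, 16]
  Merge [-5, 3] + [-1, 16] -> [-5, -1, 3, 16]


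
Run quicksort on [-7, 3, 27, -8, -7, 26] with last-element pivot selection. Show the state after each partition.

Partition 1: pivot=26 at index 4 -> [-7, 3, -8, -7, 26, 27]
Partition 2: pivot=-7 at index 2 -> [-7, -8, -7, 3, 26, 27]
Partition 3: pivot=-8 at index 0 -> [-8, -7, -7, 3, 26, 27]


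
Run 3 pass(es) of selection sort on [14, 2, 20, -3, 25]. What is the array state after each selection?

Pass 1: Select minimum -3 at index 3, swap -> [-3, 2, 20, 14, 25]
Pass 2: Select minimum 2 at index 1, swap -> [-3, 2, 20, 14, 25]
Pass 3: Select minimum 14 at index 3, swap -> [-3, 2, 14, 20, 25]


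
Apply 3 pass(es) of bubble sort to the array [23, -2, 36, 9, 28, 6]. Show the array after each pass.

After pass 1: [-2, 23, 9, 28, 6, 36] (4 swaps)
After pass 2: [-2, 9, 23, 6, 28, 36] (2 swaps)
After pass 3: [-2, 9, 6, 23, 28, 36] (1 swaps)
Total swaps: 7


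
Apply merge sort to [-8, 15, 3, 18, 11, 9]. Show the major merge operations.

Divide and conquer:
  Merge [15] + [3] -> [3, 15]
  Merge [-8] + [3, 15] -> [-8, 3, 15]
  Merge [11] + [9] -> [9, 11]
  Merge [18] + [9, 11] -> [9, 11, 18]
  Merge [-8, 3, 15] + [9, 11, 18] -> [-8, 3, 9, 11, 15, 18]


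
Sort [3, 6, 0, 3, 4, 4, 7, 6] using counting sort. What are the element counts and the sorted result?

Count array: [1, 0, 0, 2, 2, 0, 2, 1]
(count[i] = number of elements equal to i)
Cumulative count: [1, 1, 1, 3, 5, 5, 7, 8]
Sorted: [0, 3, 3, 4, 4, 6, 6, 7]


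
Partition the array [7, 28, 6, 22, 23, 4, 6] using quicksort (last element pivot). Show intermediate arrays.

Partition 1: pivot=6 at index 2 -> [6, 4, 6, 22, 23, 28, 7]
Partition 2: pivot=4 at index 0 -> [4, 6, 6, 22, 23, 28, 7]
Partition 3: pivot=7 at index 3 -> [4, 6, 6, 7, 23, 28, 22]
Partition 4: pivot=22 at index 4 -> [4, 6, 6, 7, 22, 28, 23]
Partition 5: pivot=23 at index 5 -> [4, 6, 6, 7, 22, 23, 28]


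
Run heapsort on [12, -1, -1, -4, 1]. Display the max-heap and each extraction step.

Build heap: [12, 1, -1, -4, -1]
Extract 12: [1, -1, -1, -4, 12]
Extract 1: [-1, -4, -1, 1, 12]
Extract -1: [-1, -4, -1, 1, 12]
Extract -1: [-4, -1, -1, 1, 12]


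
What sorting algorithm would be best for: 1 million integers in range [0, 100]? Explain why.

Best choice: Counting sort
Reason: O(n + k) where k=100 is small; linear time beats O(n log n)


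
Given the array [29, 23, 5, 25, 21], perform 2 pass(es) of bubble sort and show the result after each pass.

After pass 1: [23, 5, 25, 21, 29] (4 swaps)
After pass 2: [5, 23, 21, 25, 29] (2 swaps)
Total swaps: 6


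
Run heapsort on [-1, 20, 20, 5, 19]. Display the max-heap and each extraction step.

Build heap: [20, 19, 20, 5, -1]
Extract 20: [20, 19, -1, 5, 20]
Extract 20: [19, 5, -1, 20, 20]
Extract 19: [5, -1, 19, 20, 20]
Extract 5: [-1, 5, 19, 20, 20]


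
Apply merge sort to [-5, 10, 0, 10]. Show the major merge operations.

Divide and conquer:
  Merge [-5] + [10] -> [-5, 10]
  Merge [0] + [10] -> [0, 10]
  Merge [-5, 10] + [0, 10] -> [-5, 0, 10, 10]


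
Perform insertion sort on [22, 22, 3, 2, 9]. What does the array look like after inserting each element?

First element 22 is already 'sorted'
Insert 22: shifted 0 elements -> [22, 22, 3, 2, 9]
Insert 3: shifted 2 elements -> [3, 22, 22, 2, 9]
Insert 2: shifted 3 elements -> [2, 3, 22, 22, 9]
Insert 9: shifted 2 elements -> [2, 3, 9, 22, 22]


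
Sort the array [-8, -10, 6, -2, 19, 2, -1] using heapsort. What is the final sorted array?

Build heap: [19, -2, 6, -8, -10, 2, -1]
Extract 19: [6, -2, 2, -8, -10, -1, 19]
Extract 6: [2, -2, -1, -8, -10, 6, 19]
Extract 2: [-1, -2, -10, -8, 2, 6, 19]
Extract -1: [-2, -8, -10, -1, 2, 6, 19]
Extract -2: [-8, -10, -2, -1, 2, 6, 19]
Extract -8: [-10, -8, -2, -1, 2, 6, 19]


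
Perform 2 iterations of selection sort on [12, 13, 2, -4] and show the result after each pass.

Pass 1: Select minimum -4 at index 3, swap -> [-4, 13, 2, 12]
Pass 2: Select minimum 2 at index 2, swap -> [-4, 2, 13, 12]


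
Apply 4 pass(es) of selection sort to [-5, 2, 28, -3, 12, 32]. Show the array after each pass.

Pass 1: Select minimum -5 at index 0, swap -> [-5, 2, 28, -3, 12, 32]
Pass 2: Select minimum -3 at index 3, swap -> [-5, -3, 28, 2, 12, 32]
Pass 3: Select minimum 2 at index 3, swap -> [-5, -3, 2, 28, 12, 32]
Pass 4: Select minimum 12 at index 4, swap -> [-5, -3, 2, 12, 28, 32]


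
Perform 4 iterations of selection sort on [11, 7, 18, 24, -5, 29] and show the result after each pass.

Pass 1: Select minimum -5 at index 4, swap -> [-5, 7, 18, 24, 11, 29]
Pass 2: Select minimum 7 at index 1, swap -> [-5, 7, 18, 24, 11, 29]
Pass 3: Select minimum 11 at index 4, swap -> [-5, 7, 11, 24, 18, 29]
Pass 4: Select minimum 18 at index 4, swap -> [-5, 7, 11, 18, 24, 29]


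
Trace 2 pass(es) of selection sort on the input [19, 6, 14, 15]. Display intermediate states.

Pass 1: Select minimum 6 at index 1, swap -> [6, 19, 14, 15]
Pass 2: Select minimum 14 at index 2, swap -> [6, 14, 19, 15]


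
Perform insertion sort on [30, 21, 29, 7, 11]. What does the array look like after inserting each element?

First element 30 is already 'sorted'
Insert 21: shifted 1 elements -> [21, 30, 29, 7, 11]
Insert 29: shifted 1 elements -> [21, 29, 30, 7, 11]
Insert 7: shifted 3 elements -> [7, 21, 29, 30, 11]
Insert 11: shifted 3 elements -> [7, 11, 21, 29, 30]


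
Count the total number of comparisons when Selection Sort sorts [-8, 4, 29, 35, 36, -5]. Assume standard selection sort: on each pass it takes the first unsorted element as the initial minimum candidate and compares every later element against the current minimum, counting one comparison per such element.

Pass 1: scan indices 1..5 for the minimum = 5 comparison(s); min is -8, place at index 0 -> [-8, 4, 29, 35, 36, -5]
Pass 2: scan indices 2..5 for the minimum = 4 comparison(s); min is -5, place at index 1 -> [-8, -5, 29, 35, 36, 4]
Pass 3: scan indices 3..5 for the minimum = 3 comparison(s); min is 4, place at index 2 -> [-8, -5, 4, 35, 36, 29]
Pass 4: scan indices 4..5 for the minimum = 2 comparison(s); min is 29, place at index 3 -> [-8, -5, 4, 29, 36, 35]
Pass 5: scan indices 5..5 for the minimum = 1 comparison(s); min is 35, place at index 4 -> [-8, -5, 4, 29, 35, 36]
Selection sort always scans the whole unsorted suffix, so the count is (n-1) + (n-2) + ... + 1 = n(n-1)/2 = 6*5/2 = 15 regardless of the input order.
Total comparisons: 5 + 4 + 3 + 2 + 1 = 15


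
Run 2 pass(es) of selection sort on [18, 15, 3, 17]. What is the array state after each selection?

Pass 1: Select minimum 3 at index 2, swap -> [3, 15, 18, 17]
Pass 2: Select minimum 15 at index 1, swap -> [3, 15, 18, 17]


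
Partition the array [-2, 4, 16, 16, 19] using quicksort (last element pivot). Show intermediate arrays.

Partition 1: pivot=19 at index 4 -> [-2, 4, 16, 16, 19]
Partition 2: pivot=16 at index 3 -> [-2, 4, 16, 16, 19]
Partition 3: pivot=16 at index 2 -> [-2, 4, 16, 16, 19]
Partition 4: pivot=4 at index 1 -> [-2, 4, 16, 16, 19]


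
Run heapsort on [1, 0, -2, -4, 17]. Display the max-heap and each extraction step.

Build heap: [17, 1, -2, -4, 0]
Extract 17: [1, 0, -2, -4, 17]
Extract 1: [0, -4, -2, 1, 17]
Extract 0: [-2, -4, 0, 1, 17]
Extract -2: [-4, -2, 0, 1, 17]


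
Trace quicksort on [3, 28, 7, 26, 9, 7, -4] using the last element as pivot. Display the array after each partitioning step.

Partition 1: pivot=-4 at index 0 -> [-4, 28, 7, 26, 9, 7, 3]
Partition 2: pivot=3 at index 1 -> [-4, 3, 7, 26, 9, 7, 28]
Partition 3: pivot=28 at index 6 -> [-4, 3, 7, 26, 9, 7, 28]
Partition 4: pivot=7 at index 3 -> [-4, 3, 7, 7, 9, 26, 28]
Partition 5: pivot=26 at index 5 -> [-4, 3, 7, 7, 9, 26, 28]


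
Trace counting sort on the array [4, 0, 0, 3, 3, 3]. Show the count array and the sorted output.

Count array: [2, 0, 0, 3, 1]
(count[i] = number of elements equal to i)
Cumulative count: [2, 2, 2, 5, 6]
Sorted: [0, 0, 3, 3, 3, 4]


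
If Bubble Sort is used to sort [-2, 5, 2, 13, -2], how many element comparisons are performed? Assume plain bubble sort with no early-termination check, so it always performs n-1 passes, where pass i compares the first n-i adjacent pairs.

Pass 1: compare adjacent pairs (0,1)..(3,4) = 4 comparison(s), 2 swap(s) -> [-2, 2, 5, -2, 13]
Pass 2: compare adjacent pairs (0,1)..(2,3) = 3 comparison(s), 1 swap(s) -> [-2, 2, -2, 5, 13]
Pass 3: compare adjacent pairs (0,1)..(1,2) = 2 comparison(s), 1 swap(s) -> [-2, -2, 2, 5, 13]
Pass 4: compare adjacent pairs (0,1)..(0,1) = 1 comparison(s), 0 swap(s) -> [-2, -2, 2, 5, 13]
Total comparisons: 4 + 3 + 2 + 1 = 10


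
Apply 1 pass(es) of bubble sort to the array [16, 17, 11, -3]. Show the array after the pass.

After pass 1: [16, 11, -3, 17] (2 swaps)
Total swaps: 2


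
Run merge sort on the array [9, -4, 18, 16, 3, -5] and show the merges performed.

Divide and conquer:
  Merge [-4] + [18] -> [-4, 18]
  Merge [9] + [-4, 18] -> [-4, 9, 18]
  Merge [3] + [-5] -> [-5, 3]
  Merge [16] + [-5, 3] -> [-5, 3, 16]
  Merge [-4, 9, 18] + [-5, 3, 16] -> [-5, -4, 3, 9, 16, 18]


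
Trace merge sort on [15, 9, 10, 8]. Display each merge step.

Divide and conquer:
  Merge [15] + [9] -> [9, 15]
  Merge [10] + [8] -> [8, 10]
  Merge [9, 15] + [8, 10] -> [8, 9, 10, 15]


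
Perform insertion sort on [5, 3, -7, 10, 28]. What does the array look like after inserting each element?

First element 5 is already 'sorted'
Insert 3: shifted 1 elements -> [3, 5, -7, 10, 28]
Insert -7: shifted 2 elements -> [-7, 3, 5, 10, 28]
Insert 10: shifted 0 elements -> [-7, 3, 5, 10, 28]
Insert 28: shifted 0 elements -> [-7, 3, 5, 10, 28]


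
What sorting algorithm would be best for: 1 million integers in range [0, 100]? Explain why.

Best choice: Counting sort
Reason: O(n + k) where k=100 is small; linear time beats O(n log n)


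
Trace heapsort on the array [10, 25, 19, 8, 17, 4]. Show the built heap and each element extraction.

Build heap: [25, 17, 19, 8, 10, 4]
Extract 25: [19, 17, 4, 8, 10, 25]
Extract 19: [17, 10, 4, 8, 19, 25]
Extract 17: [10, 8, 4, 17, 19, 25]
Extract 10: [8, 4, 10, 17, 19, 25]
Extract 8: [4, 8, 10, 17, 19, 25]


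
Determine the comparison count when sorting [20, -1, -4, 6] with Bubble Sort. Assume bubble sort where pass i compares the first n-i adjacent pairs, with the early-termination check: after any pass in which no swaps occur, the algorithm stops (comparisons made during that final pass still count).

Pass 1: compare adjacent pairs (0,1)..(2,3) = 3 comparison(s), 3 swap(s) -> [-1, -4, 6, 20]
Pass 2: compare adjacent pairs (0,1)..(1,2) = 2 comparison(s), 1 swap(s) -> [-4, -1, 6, 20]
Pass 3: compare adjacent pairs (0,1)..(0,1) = 1 comparison(s), 0 swap(s) -> [-4, -1, 6, 20]
No swaps in this pass, so bubble sort stops here.
Total comparisons: 3 + 2 + 1 = 6


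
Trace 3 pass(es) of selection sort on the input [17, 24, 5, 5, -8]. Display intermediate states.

Pass 1: Select minimum -8 at index 4, swap -> [-8, 24, 5, 5, 17]
Pass 2: Select minimum 5 at index 2, swap -> [-8, 5, 24, 5, 17]
Pass 3: Select minimum 5 at index 3, swap -> [-8, 5, 5, 24, 17]


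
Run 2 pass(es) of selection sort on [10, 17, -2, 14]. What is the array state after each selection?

Pass 1: Select minimum -2 at index 2, swap -> [-2, 17, 10, 14]
Pass 2: Select minimum 10 at index 2, swap -> [-2, 10, 17, 14]


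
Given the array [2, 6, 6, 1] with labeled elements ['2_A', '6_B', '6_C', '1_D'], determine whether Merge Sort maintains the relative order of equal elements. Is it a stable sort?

Trace Merge Sort on the labeled array (the key is the number; the letter only tracks identity):
  Merge [2_A] + [6_B] -> [2_A, 6_B]
  Merge [6_C] + [1_D] -> [1_D, 6_C]
  Merge [2_A, 6_B] + [1_D, 6_C] -> [1_D, 2_A, 6_B, 6_C]
Final order: [1_D, 2_A, 6_B, 6_C]
Equal keys:
  value 6: originally 6_B, 6_C; after sorting 6_B, 6_C -> order preserved
All equal keys kept their original relative order. Merge Sort is stable: when the heads of the two halves are equal the merge takes from the left half first.
Answer: Stable


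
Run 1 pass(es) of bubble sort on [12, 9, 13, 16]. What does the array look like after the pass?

After pass 1: [9, 12, 13, 16] (1 swaps)
Total swaps: 1


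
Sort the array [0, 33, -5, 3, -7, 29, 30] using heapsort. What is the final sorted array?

Build heap: [33, 3, 30, 0, -7, 29, -5]
Extract 33: [30, 3, 29, 0, -7, -5, 33]
Extract 30: [29, 3, -5, 0, -7, 30, 33]
Extract 29: [3, 0, -5, -7, 29, 30, 33]
Extract 3: [0, -7, -5, 3, 29, 30, 33]
Extract 0: [-5, -7, 0, 3, 29, 30, 33]
Extract -5: [-7, -5, 0, 3, 29, 30, 33]


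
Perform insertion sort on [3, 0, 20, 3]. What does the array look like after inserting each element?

First element 3 is already 'sorted'
Insert 0: shifted 1 elements -> [0, 3, 20, 3]
Insert 20: shifted 0 elements -> [0, 3, 20, 3]
Insert 3: shifted 1 elements -> [0, 3, 3, 20]


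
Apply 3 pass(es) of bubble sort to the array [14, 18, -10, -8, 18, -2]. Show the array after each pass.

After pass 1: [14, -10, -8, 18, -2, 18] (3 swaps)
After pass 2: [-10, -8, 14, -2, 18, 18] (3 swaps)
After pass 3: [-10, -8, -2, 14, 18, 18] (1 swaps)
Total swaps: 7


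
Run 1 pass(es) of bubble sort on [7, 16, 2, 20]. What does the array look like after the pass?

After pass 1: [7, 2, 16, 20] (1 swaps)
Total swaps: 1


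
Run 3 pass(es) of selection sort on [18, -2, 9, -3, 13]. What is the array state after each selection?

Pass 1: Select minimum -3 at index 3, swap -> [-3, -2, 9, 18, 13]
Pass 2: Select minimum -2 at index 1, swap -> [-3, -2, 9, 18, 13]
Pass 3: Select minimum 9 at index 2, swap -> [-3, -2, 9, 18, 13]


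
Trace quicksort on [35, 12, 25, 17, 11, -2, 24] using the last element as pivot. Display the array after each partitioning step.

Partition 1: pivot=24 at index 4 -> [12, 17, 11, -2, 24, 35, 25]
Partition 2: pivot=-2 at index 0 -> [-2, 17, 11, 12, 24, 35, 25]
Partition 3: pivot=12 at index 2 -> [-2, 11, 12, 17, 24, 35, 25]
Partition 4: pivot=25 at index 5 -> [-2, 11, 12, 17, 24, 25, 35]


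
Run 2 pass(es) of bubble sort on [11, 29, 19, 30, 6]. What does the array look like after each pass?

After pass 1: [11, 19, 29, 6, 30] (2 swaps)
After pass 2: [11, 19, 6, 29, 30] (1 swaps)
Total swaps: 3


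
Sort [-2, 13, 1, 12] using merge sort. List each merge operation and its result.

Divide and conquer:
  Merge [-2] + [13] -> [-2, 13]
  Merge [1] + [12] -> [1, 12]
  Merge [-2, 13] + [1, 12] -> [-2, 1, 12, 13]


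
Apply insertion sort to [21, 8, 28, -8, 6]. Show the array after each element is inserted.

First element 21 is already 'sorted'
Insert 8: shifted 1 elements -> [8, 21, 28, -8, 6]
Insert 28: shifted 0 elements -> [8, 21, 28, -8, 6]
Insert -8: shifted 3 elements -> [-8, 8, 21, 28, 6]
Insert 6: shifted 3 elements -> [-8, 6, 8, 21, 28]


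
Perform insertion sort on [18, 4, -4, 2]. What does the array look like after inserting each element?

First element 18 is already 'sorted'
Insert 4: shifted 1 elements -> [4, 18, -4, 2]
Insert -4: shifted 2 elements -> [-4, 4, 18, 2]
Insert 2: shifted 2 elements -> [-4, 2, 4, 18]


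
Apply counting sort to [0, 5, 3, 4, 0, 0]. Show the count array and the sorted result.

Count array: [3, 0, 0, 1, 1, 1]
(count[i] = number of elements equal to i)
Cumulative count: [3, 3, 3, 4, 5, 6]
Sorted: [0, 0, 0, 3, 4, 5]


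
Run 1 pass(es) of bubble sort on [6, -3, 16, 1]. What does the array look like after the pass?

After pass 1: [-3, 6, 1, 16] (2 swaps)
Total swaps: 2


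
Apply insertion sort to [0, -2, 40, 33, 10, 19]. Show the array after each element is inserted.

First element 0 is already 'sorted'
Insert -2: shifted 1 elements -> [-2, 0, 40, 33, 10, 19]
Insert 40: shifted 0 elements -> [-2, 0, 40, 33, 10, 19]
Insert 33: shifted 1 elements -> [-2, 0, 33, 40, 10, 19]
Insert 10: shifted 2 elements -> [-2, 0, 10, 33, 40, 19]
Insert 19: shifted 2 elements -> [-2, 0, 10, 19, 33, 40]


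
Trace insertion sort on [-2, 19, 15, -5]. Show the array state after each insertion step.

First element -2 is already 'sorted'
Insert 19: shifted 0 elements -> [-2, 19, 15, -5]
Insert 15: shifted 1 elements -> [-2, 15, 19, -5]
Insert -5: shifted 3 elements -> [-5, -2, 15, 19]


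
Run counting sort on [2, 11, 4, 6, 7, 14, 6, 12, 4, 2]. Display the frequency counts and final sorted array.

Count array: [0, 0, 2, 0, 2, 0, 2, 1, 0, 0, 0, 1, 1, 0, 1]
(count[i] = number of elements equal to i)
Cumulative count: [0, 0, 2, 2, 4, 4, 6, 7, 7, 7, 7, 8, 9, 9, 10]
Sorted: [2, 2, 4, 4, 6, 6, 7, 11, 12, 14]


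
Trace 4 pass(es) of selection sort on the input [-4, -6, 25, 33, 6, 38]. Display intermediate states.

Pass 1: Select minimum -6 at index 1, swap -> [-6, -4, 25, 33, 6, 38]
Pass 2: Select minimum -4 at index 1, swap -> [-6, -4, 25, 33, 6, 38]
Pass 3: Select minimum 6 at index 4, swap -> [-6, -4, 6, 33, 25, 38]
Pass 4: Select minimum 25 at index 4, swap -> [-6, -4, 6, 25, 33, 38]


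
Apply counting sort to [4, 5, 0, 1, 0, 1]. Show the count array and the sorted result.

Count array: [2, 2, 0, 0, 1, 1]
(count[i] = number of elements equal to i)
Cumulative count: [2, 4, 4, 4, 5, 6]
Sorted: [0, 0, 1, 1, 4, 5]


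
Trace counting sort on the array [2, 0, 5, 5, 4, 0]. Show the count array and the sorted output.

Count array: [2, 0, 1, 0, 1, 2]
(count[i] = number of elements equal to i)
Cumulative count: [2, 2, 3, 3, 4, 6]
Sorted: [0, 0, 2, 4, 5, 5]


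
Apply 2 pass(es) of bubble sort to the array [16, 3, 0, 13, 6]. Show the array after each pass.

After pass 1: [3, 0, 13, 6, 16] (4 swaps)
After pass 2: [0, 3, 6, 13, 16] (2 swaps)
Total swaps: 6


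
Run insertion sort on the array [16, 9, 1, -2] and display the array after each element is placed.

First element 16 is already 'sorted'
Insert 9: shifted 1 elements -> [9, 16, 1, -2]
Insert 1: shifted 2 elements -> [1, 9, 16, -2]
Insert -2: shifted 3 elements -> [-2, 1, 9, 16]


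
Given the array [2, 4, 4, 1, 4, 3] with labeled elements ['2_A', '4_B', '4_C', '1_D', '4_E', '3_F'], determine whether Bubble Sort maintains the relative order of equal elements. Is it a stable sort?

Trace Bubble Sort on the labeled array (the key is the number; the letter only tracks identity):
  After pass 1: [2_A, 4_B, 1_D, 4_C, 3_F, 4_E]
  After pass 2: [2_A, 1_D, 4_B, 3_F, 4_C, 4_E]
  After pass 3: [1_D, 2_A, 3_F, 4_B, 4_C, 4_E]
  After pass 4: [1_D, 2_A, 3_F, 4_B, 4_C, 4_E] (no swaps, done)
Final order: [1_D, 2_A, 3_F, 4_B, 4_C, 4_E]
Equal keys:
  value 4: originally 4_B, 4_C, 4_E; after sorting 4_B, 4_C, 4_E -> order preserved
All equal keys kept their original relative order. Bubble Sort is stable: it only swaps adjacent elements when the left one is strictly greater, so equal keys never move past each other.
Answer: Stable


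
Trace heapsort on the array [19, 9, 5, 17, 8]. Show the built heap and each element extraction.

Build heap: [19, 17, 5, 9, 8]
Extract 19: [17, 9, 5, 8, 19]
Extract 17: [9, 8, 5, 17, 19]
Extract 9: [8, 5, 9, 17, 19]
Extract 8: [5, 8, 9, 17, 19]


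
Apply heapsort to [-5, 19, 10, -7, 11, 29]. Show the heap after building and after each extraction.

Build heap: [29, 19, 10, -7, 11, -5]
Extract 29: [19, 11, 10, -7, -5, 29]
Extract 19: [11, -5, 10, -7, 19, 29]
Extract 11: [10, -5, -7, 11, 19, 29]
Extract 10: [-5, -7, 10, 11, 19, 29]
Extract -5: [-7, -5, 10, 11, 19, 29]


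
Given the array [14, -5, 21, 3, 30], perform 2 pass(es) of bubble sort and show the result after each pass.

After pass 1: [-5, 14, 3, 21, 30] (2 swaps)
After pass 2: [-5, 3, 14, 21, 30] (1 swaps)
Total swaps: 3


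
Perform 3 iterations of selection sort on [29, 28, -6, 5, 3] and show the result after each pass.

Pass 1: Select minimum -6 at index 2, swap -> [-6, 28, 29, 5, 3]
Pass 2: Select minimum 3 at index 4, swap -> [-6, 3, 29, 5, 28]
Pass 3: Select minimum 5 at index 3, swap -> [-6, 3, 5, 29, 28]


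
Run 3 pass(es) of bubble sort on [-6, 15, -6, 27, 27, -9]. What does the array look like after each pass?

After pass 1: [-6, -6, 15, 27, -9, 27] (2 swaps)
After pass 2: [-6, -6, 15, -9, 27, 27] (1 swaps)
After pass 3: [-6, -6, -9, 15, 27, 27] (1 swaps)
Total swaps: 4


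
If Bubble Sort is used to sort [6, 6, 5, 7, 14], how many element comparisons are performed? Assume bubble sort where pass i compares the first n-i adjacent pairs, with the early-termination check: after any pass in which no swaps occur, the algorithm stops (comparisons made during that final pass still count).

Pass 1: compare adjacent pairs (0,1)..(3,4) = 4 comparison(s), 1 swap(s) -> [6, 5, 6, 7, 14]
Pass 2: compare adjacent pairs (0,1)..(2,3) = 3 comparison(s), 1 swap(s) -> [5, 6, 6, 7, 14]
Pass 3: compare adjacent pairs (0,1)..(1,2) = 2 comparison(s), 0 swap(s) -> [5, 6, 6, 7, 14]
No swaps in this pass, so bubble sort stops here.
Total comparisons: 4 + 3 + 2 = 9


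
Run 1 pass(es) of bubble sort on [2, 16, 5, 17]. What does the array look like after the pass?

After pass 1: [2, 5, 16, 17] (1 swaps)
Total swaps: 1


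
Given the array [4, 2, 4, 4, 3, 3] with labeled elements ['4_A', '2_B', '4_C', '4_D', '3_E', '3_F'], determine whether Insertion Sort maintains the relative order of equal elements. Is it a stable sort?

Trace Insertion Sort on the labeled array (the key is the number; the letter only tracks identity):
  Insert 2_B at index 0: [2_B, 4_A, 4_C, 4_D, 3_E, 3_F]
  Insert 4_C at index 2: [2_B, 4_A, 4_C, 4_D, 3_E, 3_F]
  Insert 4_D at index 3: [2_B, 4_A, 4_C, 4_D, 3_E, 3_F]
  Insert 3_E at index 1: [2_B, 3_E, 4_A, 4_C, 4_D, 3_F]
  Insert 3_F at index 2: [2_B, 3_E, 3_F, 4_A, 4_C, 4_D]
Final order: [2_B, 3_E, 3_F, 4_A, 4_C, 4_D]
Equal keys:
  value 3: originally 3_E, 3_F; after sorting 3_E, 3_F -> order preserved
  value 4: originally 4_A, 4_C, 4_D; after sorting 4_A, 4_C, 4_D -> order preserved
All equal keys kept their original relative order. Insertion Sort is stable: elements are shifted only while they are strictly greater than the key, so a key is inserted after any equal elements already placed.
Answer: Stable


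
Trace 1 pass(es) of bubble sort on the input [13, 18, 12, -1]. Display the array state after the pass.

After pass 1: [13, 12, -1, 18] (2 swaps)
Total swaps: 2


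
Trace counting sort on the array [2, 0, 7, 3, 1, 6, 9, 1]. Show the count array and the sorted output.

Count array: [1, 2, 1, 1, 0, 0, 1, 1, 0, 1]
(count[i] = number of elements equal to i)
Cumulative count: [1, 3, 4, 5, 5, 5, 6, 7, 7, 8]
Sorted: [0, 1, 1, 2, 3, 6, 7, 9]


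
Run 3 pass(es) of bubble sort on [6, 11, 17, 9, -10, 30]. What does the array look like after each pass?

After pass 1: [6, 11, 9, -10, 17, 30] (2 swaps)
After pass 2: [6, 9, -10, 11, 17, 30] (2 swaps)
After pass 3: [6, -10, 9, 11, 17, 30] (1 swaps)
Total swaps: 5


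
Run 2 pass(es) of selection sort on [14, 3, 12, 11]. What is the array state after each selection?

Pass 1: Select minimum 3 at index 1, swap -> [3, 14, 12, 11]
Pass 2: Select minimum 11 at index 3, swap -> [3, 11, 12, 14]


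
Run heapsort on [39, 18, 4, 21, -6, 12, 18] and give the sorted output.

Build heap: [39, 21, 18, 18, -6, 12, 4]
Extract 39: [21, 18, 18, 4, -6, 12, 39]
Extract 21: [18, 12, 18, 4, -6, 21, 39]
Extract 18: [18, 12, -6, 4, 18, 21, 39]
Extract 18: [12, 4, -6, 18, 18, 21, 39]
Extract 12: [4, -6, 12, 18, 18, 21, 39]
Extract 4: [-6, 4, 12, 18, 18, 21, 39]


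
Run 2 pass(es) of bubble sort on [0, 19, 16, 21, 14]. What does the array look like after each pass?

After pass 1: [0, 16, 19, 14, 21] (2 swaps)
After pass 2: [0, 16, 14, 19, 21] (1 swaps)
Total swaps: 3


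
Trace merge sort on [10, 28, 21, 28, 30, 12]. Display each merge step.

Divide and conquer:
  Merge [28] + [21] -> [21, 28]
  Merge [10] + [21, 28] -> [10, 21, 28]
  Merge [30] + [12] -> [12, 30]
  Merge [28] + [12, 30] -> [12, 28, 30]
  Merge [10, 21, 28] + [12, 28, 30] -> [10, 12, 21, 28, 28, 30]


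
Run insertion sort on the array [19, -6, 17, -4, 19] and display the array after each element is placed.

First element 19 is already 'sorted'
Insert -6: shifted 1 elements -> [-6, 19, 17, -4, 19]
Insert 17: shifted 1 elements -> [-6, 17, 19, -4, 19]
Insert -4: shifted 2 elements -> [-6, -4, 17, 19, 19]
Insert 19: shifted 0 elements -> [-6, -4, 17, 19, 19]


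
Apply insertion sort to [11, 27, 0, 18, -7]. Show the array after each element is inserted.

First element 11 is already 'sorted'
Insert 27: shifted 0 elements -> [11, 27, 0, 18, -7]
Insert 0: shifted 2 elements -> [0, 11, 27, 18, -7]
Insert 18: shifted 1 elements -> [0, 11, 18, 27, -7]
Insert -7: shifted 4 elements -> [-7, 0, 11, 18, 27]


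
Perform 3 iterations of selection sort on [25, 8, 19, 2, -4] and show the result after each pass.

Pass 1: Select minimum -4 at index 4, swap -> [-4, 8, 19, 2, 25]
Pass 2: Select minimum 2 at index 3, swap -> [-4, 2, 19, 8, 25]
Pass 3: Select minimum 8 at index 3, swap -> [-4, 2, 8, 19, 25]


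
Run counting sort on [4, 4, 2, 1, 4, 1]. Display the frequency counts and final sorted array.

Count array: [0, 2, 1, 0, 3]
(count[i] = number of elements equal to i)
Cumulative count: [0, 2, 3, 3, 6]
Sorted: [1, 1, 2, 4, 4, 4]


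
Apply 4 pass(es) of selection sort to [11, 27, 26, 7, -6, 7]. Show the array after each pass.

Pass 1: Select minimum -6 at index 4, swap -> [-6, 27, 26, 7, 11, 7]
Pass 2: Select minimum 7 at index 3, swap -> [-6, 7, 26, 27, 11, 7]
Pass 3: Select minimum 7 at index 5, swap -> [-6, 7, 7, 27, 11, 26]
Pass 4: Select minimum 11 at index 4, swap -> [-6, 7, 7, 11, 27, 26]


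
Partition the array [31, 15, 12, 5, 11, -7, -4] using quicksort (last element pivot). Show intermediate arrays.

Partition 1: pivot=-4 at index 1 -> [-7, -4, 12, 5, 11, 31, 15]
Partition 2: pivot=15 at index 5 -> [-7, -4, 12, 5, 11, 15, 31]
Partition 3: pivot=11 at index 3 -> [-7, -4, 5, 11, 12, 15, 31]


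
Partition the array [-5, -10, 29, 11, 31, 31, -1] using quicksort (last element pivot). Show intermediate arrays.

Partition 1: pivot=-1 at index 2 -> [-5, -10, -1, 11, 31, 31, 29]
Partition 2: pivot=-10 at index 0 -> [-10, -5, -1, 11, 31, 31, 29]
Partition 3: pivot=29 at index 4 -> [-10, -5, -1, 11, 29, 31, 31]
Partition 4: pivot=31 at index 6 -> [-10, -5, -1, 11, 29, 31, 31]


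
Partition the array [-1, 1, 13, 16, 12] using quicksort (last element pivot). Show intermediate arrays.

Partition 1: pivot=12 at index 2 -> [-1, 1, 12, 16, 13]
Partition 2: pivot=1 at index 1 -> [-1, 1, 12, 16, 13]
Partition 3: pivot=13 at index 3 -> [-1, 1, 12, 13, 16]


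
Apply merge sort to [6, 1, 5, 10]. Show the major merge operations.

Divide and conquer:
  Merge [6] + [1] -> [1, 6]
  Merge [5] + [10] -> [5, 10]
  Merge [1, 6] + [5, 10] -> [1, 5, 6, 10]


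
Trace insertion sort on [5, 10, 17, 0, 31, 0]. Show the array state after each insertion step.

First element 5 is already 'sorted'
Insert 10: shifted 0 elements -> [5, 10, 17, 0, 31, 0]
Insert 17: shifted 0 elements -> [5, 10, 17, 0, 31, 0]
Insert 0: shifted 3 elements -> [0, 5, 10, 17, 31, 0]
Insert 31: shifted 0 elements -> [0, 5, 10, 17, 31, 0]
Insert 0: shifted 4 elements -> [0, 0, 5, 10, 17, 31]


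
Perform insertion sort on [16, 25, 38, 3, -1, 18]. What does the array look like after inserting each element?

First element 16 is already 'sorted'
Insert 25: shifted 0 elements -> [16, 25, 38, 3, -1, 18]
Insert 38: shifted 0 elements -> [16, 25, 38, 3, -1, 18]
Insert 3: shifted 3 elements -> [3, 16, 25, 38, -1, 18]
Insert -1: shifted 4 elements -> [-1, 3, 16, 25, 38, 18]
Insert 18: shifted 2 elements -> [-1, 3, 16, 18, 25, 38]


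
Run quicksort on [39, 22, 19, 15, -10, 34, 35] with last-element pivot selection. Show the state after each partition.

Partition 1: pivot=35 at index 5 -> [22, 19, 15, -10, 34, 35, 39]
Partition 2: pivot=34 at index 4 -> [22, 19, 15, -10, 34, 35, 39]
Partition 3: pivot=-10 at index 0 -> [-10, 19, 15, 22, 34, 35, 39]
Partition 4: pivot=22 at index 3 -> [-10, 19, 15, 22, 34, 35, 39]
Partition 5: pivot=15 at index 1 -> [-10, 15, 19, 22, 34, 35, 39]


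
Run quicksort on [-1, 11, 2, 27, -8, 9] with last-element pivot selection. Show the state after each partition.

Partition 1: pivot=9 at index 3 -> [-1, 2, -8, 9, 11, 27]
Partition 2: pivot=-8 at index 0 -> [-8, 2, -1, 9, 11, 27]
Partition 3: pivot=-1 at index 1 -> [-8, -1, 2, 9, 11, 27]
Partition 4: pivot=27 at index 5 -> [-8, -1, 2, 9, 11, 27]


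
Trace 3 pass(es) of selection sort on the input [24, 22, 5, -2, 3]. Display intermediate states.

Pass 1: Select minimum -2 at index 3, swap -> [-2, 22, 5, 24, 3]
Pass 2: Select minimum 3 at index 4, swap -> [-2, 3, 5, 24, 22]
Pass 3: Select minimum 5 at index 2, swap -> [-2, 3, 5, 24, 22]


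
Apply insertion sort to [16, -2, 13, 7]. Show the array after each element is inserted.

First element 16 is already 'sorted'
Insert -2: shifted 1 elements -> [-2, 16, 13, 7]
Insert 13: shifted 1 elements -> [-2, 13, 16, 7]
Insert 7: shifted 2 elements -> [-2, 7, 13, 16]


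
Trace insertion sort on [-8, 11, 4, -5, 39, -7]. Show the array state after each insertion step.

First element -8 is already 'sorted'
Insert 11: shifted 0 elements -> [-8, 11, 4, -5, 39, -7]
Insert 4: shifted 1 elements -> [-8, 4, 11, -5, 39, -7]
Insert -5: shifted 2 elements -> [-8, -5, 4, 11, 39, -7]
Insert 39: shifted 0 elements -> [-8, -5, 4, 11, 39, -7]
Insert -7: shifted 4 elements -> [-8, -7, -5, 4, 11, 39]


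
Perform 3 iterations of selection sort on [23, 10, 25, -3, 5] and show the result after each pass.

Pass 1: Select minimum -3 at index 3, swap -> [-3, 10, 25, 23, 5]
Pass 2: Select minimum 5 at index 4, swap -> [-3, 5, 25, 23, 10]
Pass 3: Select minimum 10 at index 4, swap -> [-3, 5, 10, 23, 25]


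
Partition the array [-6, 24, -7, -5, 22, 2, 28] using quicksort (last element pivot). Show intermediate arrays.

Partition 1: pivot=28 at index 6 -> [-6, 24, -7, -5, 22, 2, 28]
Partition 2: pivot=2 at index 3 -> [-6, -7, -5, 2, 22, 24, 28]
Partition 3: pivot=-5 at index 2 -> [-6, -7, -5, 2, 22, 24, 28]
Partition 4: pivot=-7 at index 0 -> [-7, -6, -5, 2, 22, 24, 28]
Partition 5: pivot=24 at index 5 -> [-7, -6, -5, 2, 22, 24, 28]


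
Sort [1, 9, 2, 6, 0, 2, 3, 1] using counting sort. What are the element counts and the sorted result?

Count array: [1, 2, 2, 1, 0, 0, 1, 0, 0, 1]
(count[i] = number of elements equal to i)
Cumulative count: [1, 3, 5, 6, 6, 6, 7, 7, 7, 8]
Sorted: [0, 1, 1, 2, 2, 3, 6, 9]


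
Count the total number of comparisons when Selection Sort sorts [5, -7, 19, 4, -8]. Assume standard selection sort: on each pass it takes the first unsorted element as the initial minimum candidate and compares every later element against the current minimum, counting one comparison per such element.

Pass 1: scan indices 1..4 for the minimum = 4 comparison(s); min is -8, place at index 0 -> [-8, -7, 19, 4, 5]
Pass 2: scan indices 2..4 for the minimum = 3 comparison(s); min is -7, place at index 1 -> [-8, -7, 19, 4, 5]
Pass 3: scan indices 3..4 for the minimum = 2 comparison(s); min is 4, place at index 2 -> [-8, -7, 4, 19, 5]
Pass 4: scan indices 4..4 for the minimum = 1 comparison(s); min is 5, place at index 3 -> [-8, -7, 4, 5, 19]
Selection sort always scans the whole unsorted suffix, so the count is (n-1) + (n-2) + ... + 1 = n(n-1)/2 = 5*4/2 = 10 regardless of the input order.
Total comparisons: 4 + 3 + 2 + 1 = 10


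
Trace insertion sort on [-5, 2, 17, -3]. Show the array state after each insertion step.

First element -5 is already 'sorted'
Insert 2: shifted 0 elements -> [-5, 2, 17, -3]
Insert 17: shifted 0 elements -> [-5, 2, 17, -3]
Insert -3: shifted 2 elements -> [-5, -3, 2, 17]


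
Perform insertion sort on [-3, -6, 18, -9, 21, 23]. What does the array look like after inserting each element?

First element -3 is already 'sorted'
Insert -6: shifted 1 elements -> [-6, -3, 18, -9, 21, 23]
Insert 18: shifted 0 elements -> [-6, -3, 18, -9, 21, 23]
Insert -9: shifted 3 elements -> [-9, -6, -3, 18, 21, 23]
Insert 21: shifted 0 elements -> [-9, -6, -3, 18, 21, 23]
Insert 23: shifted 0 elements -> [-9, -6, -3, 18, 21, 23]


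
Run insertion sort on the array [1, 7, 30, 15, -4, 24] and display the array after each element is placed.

First element 1 is already 'sorted'
Insert 7: shifted 0 elements -> [1, 7, 30, 15, -4, 24]
Insert 30: shifted 0 elements -> [1, 7, 30, 15, -4, 24]
Insert 15: shifted 1 elements -> [1, 7, 15, 30, -4, 24]
Insert -4: shifted 4 elements -> [-4, 1, 7, 15, 30, 24]
Insert 24: shifted 1 elements -> [-4, 1, 7, 15, 24, 30]


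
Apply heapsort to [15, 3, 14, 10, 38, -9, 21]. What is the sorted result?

Build heap: [38, 15, 21, 10, 3, -9, 14]
Extract 38: [21, 15, 14, 10, 3, -9, 38]
Extract 21: [15, 10, 14, -9, 3, 21, 38]
Extract 15: [14, 10, 3, -9, 15, 21, 38]
Extract 14: [10, -9, 3, 14, 15, 21, 38]
Extract 10: [3, -9, 10, 14, 15, 21, 38]
Extract 3: [-9, 3, 10, 14, 15, 21, 38]


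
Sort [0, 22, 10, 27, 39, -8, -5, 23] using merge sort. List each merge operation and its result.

Divide and conquer:
  Merge [0] + [22] -> [0, 22]
  Merge [10] + [27] -> [10, 27]
  Merge [0, 22] + [10, 27] -> [0, 10, 22, 27]
  Merge [39] + [-8] -> [-8, 39]
  Merge [-5] + [23] -> [-5, 23]
  Merge [-8, 39] + [-5, 23] -> [-8, -5, 23, 39]
  Merge [0, 10, 22, 27] + [-8, -5, 23, 39] -> [-8, -5, 0, 10, 22, 23, 27, 39]
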